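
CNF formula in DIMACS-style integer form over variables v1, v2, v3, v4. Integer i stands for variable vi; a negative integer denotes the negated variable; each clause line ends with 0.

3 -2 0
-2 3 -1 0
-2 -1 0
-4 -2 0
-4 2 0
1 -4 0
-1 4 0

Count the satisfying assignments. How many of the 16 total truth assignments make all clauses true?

Satisfying assignments:
  v1=F v2=F v3=F v4=F
  v1=F v2=F v3=T v4=F
  v1=F v2=T v3=T v4=F
Count: 3.

3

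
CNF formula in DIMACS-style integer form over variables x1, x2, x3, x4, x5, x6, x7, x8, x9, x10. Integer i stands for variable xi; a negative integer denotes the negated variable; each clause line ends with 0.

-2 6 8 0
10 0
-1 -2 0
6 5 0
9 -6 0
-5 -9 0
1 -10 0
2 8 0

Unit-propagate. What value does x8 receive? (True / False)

True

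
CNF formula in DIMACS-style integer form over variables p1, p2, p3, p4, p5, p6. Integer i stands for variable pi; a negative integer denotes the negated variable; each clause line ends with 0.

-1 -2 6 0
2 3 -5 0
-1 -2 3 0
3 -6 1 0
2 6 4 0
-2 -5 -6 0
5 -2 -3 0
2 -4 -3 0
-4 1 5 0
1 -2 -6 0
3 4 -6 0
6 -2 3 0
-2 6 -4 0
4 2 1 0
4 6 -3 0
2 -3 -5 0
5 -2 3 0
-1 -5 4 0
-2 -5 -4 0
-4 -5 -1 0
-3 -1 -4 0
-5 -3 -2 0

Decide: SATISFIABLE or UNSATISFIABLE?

Try p1 = True.
Try p2 = False.
The remaining clauses are satisfied by p3 = False, p4 = True, p5 = False, p6 = False.
So p1 = T, p2 = F, p3 = F, p4 = T, p5 = F, p6 = F is a satisfying assignment.

SATISFIABLE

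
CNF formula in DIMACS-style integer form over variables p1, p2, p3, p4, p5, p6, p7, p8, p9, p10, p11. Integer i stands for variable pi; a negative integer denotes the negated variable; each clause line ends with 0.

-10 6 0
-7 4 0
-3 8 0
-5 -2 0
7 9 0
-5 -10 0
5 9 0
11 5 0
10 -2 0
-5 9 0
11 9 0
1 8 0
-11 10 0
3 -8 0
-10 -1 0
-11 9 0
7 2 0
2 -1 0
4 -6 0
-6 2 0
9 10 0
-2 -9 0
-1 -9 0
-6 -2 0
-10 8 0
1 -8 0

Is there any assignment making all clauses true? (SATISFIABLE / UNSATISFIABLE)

p9 = True:
  propagation gives p2=False, p7=True, p4=True, p1=False; an empty clause results — contradiction.
p9 = False:
  propagation gives p7=True, p4=True, p5=True; an empty clause results — contradiction.
Every branch closes, so no satisfying assignment exists.

UNSATISFIABLE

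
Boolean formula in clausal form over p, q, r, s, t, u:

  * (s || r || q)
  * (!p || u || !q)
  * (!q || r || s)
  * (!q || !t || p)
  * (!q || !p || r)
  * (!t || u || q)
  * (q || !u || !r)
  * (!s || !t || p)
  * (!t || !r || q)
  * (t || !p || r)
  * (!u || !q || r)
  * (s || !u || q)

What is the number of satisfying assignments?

16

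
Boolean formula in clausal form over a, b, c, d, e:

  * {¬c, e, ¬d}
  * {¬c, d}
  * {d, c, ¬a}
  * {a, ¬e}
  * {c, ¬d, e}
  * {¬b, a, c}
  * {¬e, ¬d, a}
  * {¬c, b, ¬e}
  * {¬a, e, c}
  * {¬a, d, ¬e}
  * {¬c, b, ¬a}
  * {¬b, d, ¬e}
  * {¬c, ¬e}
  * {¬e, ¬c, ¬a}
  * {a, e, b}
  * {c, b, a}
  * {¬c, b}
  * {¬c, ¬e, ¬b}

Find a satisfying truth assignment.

a=T, b=F, c=F, d=T, e=T

Try a = True.
Set b = False and propagate.
  then c is forced to False.
  then d is forced to True.
  then e is forced to True.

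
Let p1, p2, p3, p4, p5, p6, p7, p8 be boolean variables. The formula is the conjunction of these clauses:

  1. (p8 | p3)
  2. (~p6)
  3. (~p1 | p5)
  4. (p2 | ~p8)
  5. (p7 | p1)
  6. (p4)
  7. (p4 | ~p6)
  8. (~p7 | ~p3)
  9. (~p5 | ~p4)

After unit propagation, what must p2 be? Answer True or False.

True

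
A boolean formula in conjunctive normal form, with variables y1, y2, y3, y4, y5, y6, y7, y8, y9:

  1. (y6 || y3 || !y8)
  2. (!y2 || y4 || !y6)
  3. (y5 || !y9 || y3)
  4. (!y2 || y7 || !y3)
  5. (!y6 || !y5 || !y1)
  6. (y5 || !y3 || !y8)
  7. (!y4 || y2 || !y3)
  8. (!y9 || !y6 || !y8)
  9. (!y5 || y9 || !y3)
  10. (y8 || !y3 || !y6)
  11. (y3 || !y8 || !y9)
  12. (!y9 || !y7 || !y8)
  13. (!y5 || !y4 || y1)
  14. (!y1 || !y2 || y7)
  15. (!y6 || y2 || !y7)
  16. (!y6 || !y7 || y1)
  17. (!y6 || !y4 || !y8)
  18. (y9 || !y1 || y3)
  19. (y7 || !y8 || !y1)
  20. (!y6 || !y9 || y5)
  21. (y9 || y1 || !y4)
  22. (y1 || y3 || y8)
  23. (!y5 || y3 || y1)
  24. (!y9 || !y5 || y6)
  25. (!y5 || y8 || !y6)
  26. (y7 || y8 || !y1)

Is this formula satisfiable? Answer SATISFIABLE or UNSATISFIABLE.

Branch on y1: take y1 = True.
The remaining clauses are satisfied by y2 = True, y3 = True, y4 = True, y5 = False, y6 = False, y7 = True, y8 = False, y9 = True.
Every clause has at least one true literal under this assignment.
So y1 = 1, y2 = 1, y3 = 1, y4 = 1, y5 = 0, y6 = 0, y7 = 1, y8 = 0, y9 = 1 is a satisfying assignment.

SATISFIABLE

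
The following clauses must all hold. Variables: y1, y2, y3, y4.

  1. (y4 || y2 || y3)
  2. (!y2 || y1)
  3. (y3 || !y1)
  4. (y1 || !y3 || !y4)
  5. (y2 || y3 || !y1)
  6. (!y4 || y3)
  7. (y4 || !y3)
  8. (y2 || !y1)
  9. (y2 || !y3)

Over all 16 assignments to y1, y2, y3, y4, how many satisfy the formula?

The models are:
  y1=T y2=T y3=T y4=T
That's 1 in total.

1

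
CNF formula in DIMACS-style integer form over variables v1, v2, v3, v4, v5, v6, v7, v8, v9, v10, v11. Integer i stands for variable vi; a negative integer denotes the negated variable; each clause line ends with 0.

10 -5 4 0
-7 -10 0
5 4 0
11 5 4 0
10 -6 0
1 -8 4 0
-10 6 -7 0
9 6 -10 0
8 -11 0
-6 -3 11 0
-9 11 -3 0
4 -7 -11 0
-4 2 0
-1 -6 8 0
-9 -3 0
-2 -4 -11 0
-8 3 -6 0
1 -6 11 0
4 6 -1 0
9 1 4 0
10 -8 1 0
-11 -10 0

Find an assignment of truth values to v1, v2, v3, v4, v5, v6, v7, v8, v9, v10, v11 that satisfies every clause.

Branch on v1: take v1 = True.
Set v2 = True and propagate.
Try v3 = True.
  then v9 is forced to False.
The remaining clauses are satisfied by v4 = True, v5 = False, v6 = False, v7 = True, v8 = False, v10 = False, v11 = False.
Every clause has at least one true literal under this assignment.

v1=T, v2=T, v3=T, v4=T, v5=F, v6=F, v7=T, v8=F, v9=F, v10=F, v11=F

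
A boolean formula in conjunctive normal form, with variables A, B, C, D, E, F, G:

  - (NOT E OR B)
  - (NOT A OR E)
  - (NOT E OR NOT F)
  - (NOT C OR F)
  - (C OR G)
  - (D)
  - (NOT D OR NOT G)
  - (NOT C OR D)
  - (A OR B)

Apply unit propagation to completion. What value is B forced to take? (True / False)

True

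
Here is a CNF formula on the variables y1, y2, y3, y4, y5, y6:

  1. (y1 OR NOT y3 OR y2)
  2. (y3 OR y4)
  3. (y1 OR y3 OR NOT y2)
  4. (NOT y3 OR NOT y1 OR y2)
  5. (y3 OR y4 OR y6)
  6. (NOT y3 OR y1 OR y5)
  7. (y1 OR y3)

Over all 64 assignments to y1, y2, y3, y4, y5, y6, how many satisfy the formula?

20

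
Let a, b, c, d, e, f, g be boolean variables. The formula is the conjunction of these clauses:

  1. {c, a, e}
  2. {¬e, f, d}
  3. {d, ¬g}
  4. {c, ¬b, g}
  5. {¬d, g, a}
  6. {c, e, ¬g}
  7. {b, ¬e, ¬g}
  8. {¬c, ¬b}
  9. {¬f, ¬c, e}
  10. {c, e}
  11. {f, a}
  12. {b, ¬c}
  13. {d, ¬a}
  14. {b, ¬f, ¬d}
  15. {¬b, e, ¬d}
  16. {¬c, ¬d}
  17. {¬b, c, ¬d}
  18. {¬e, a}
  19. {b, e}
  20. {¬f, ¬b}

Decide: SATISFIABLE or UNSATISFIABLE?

Set a = True and propagate.
  then d is forced to True.
  then c is forced to False.
  then e is forced to True.
  then b is forced to False.
  then g is forced to False.
  then f is forced to False.
So a=True, b=False, c=False, d=True, e=True, f=False, g=False is a satisfying assignment.

SATISFIABLE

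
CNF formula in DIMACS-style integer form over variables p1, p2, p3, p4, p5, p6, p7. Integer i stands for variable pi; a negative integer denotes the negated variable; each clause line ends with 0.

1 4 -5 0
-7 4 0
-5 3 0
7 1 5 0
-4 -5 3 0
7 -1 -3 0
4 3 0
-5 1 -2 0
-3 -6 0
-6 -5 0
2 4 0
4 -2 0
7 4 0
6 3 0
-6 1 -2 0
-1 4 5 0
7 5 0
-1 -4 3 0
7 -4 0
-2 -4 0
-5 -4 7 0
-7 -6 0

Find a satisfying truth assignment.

p1 = F, p2 = F, p3 = T, p4 = T, p5 = T, p6 = F, p7 = T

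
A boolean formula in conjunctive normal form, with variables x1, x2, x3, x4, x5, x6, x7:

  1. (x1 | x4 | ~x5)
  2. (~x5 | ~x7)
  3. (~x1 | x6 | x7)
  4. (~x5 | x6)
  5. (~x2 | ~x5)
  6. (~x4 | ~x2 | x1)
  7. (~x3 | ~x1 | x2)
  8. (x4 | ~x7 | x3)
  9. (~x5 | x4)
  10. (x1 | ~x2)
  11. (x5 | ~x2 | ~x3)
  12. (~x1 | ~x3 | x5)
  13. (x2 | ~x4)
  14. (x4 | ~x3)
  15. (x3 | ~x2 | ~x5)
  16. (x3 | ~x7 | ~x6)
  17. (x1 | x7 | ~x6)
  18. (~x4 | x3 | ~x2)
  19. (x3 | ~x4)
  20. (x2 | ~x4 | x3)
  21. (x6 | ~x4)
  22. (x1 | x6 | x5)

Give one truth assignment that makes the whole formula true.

x1=True, x2=True, x3=False, x4=False, x5=False, x6=True, x7=False

Check each clause:
  1. (x1 | x4 | ~x5) — x1 is true.
  2. (~x5 | ~x7) — ~x7 is true.
  3. (x7 | ~x1 | x6) — x6 is true.
  4. (x6 | ~x5) — ~x5 is true.
  5. (~x2 | ~x5) — ~x5 is true.
  6. (~x2 | ~x4 | x1) — x1 is true.
  7. (~x1 | ~x3 | x2) — x2 is true.
  8. (x4 | x3 | ~x7) — ~x7 is true.
  9. (x4 | ~x5) — ~x5 is true.
  10. (x1 | ~x2) — x1 is true.
  11. (~x3 | ~x2 | x5) — ~x3 is true.
  12. (~x1 | x5 | ~x3) — ~x3 is true.
  13. (x2 | ~x4) — x2 is true.
  14. (~x3 | x4) — ~x3 is true.
  15. (x3 | ~x5 | ~x2) — ~x5 is true.
  16. (~x6 | x3 | ~x7) — ~x7 is true.
  17. (x1 | x7 | ~x6) — x1 is true.
  18. (x3 | ~x2 | ~x4) — ~x4 is true.
  19. (x3 | ~x4) — ~x4 is true.
  20. (x2 | ~x4 | x3) — x2 is true.
  21. (x6 | ~x4) — ~x4 is true.
  22. (x6 | x5 | x1) — x1 is true.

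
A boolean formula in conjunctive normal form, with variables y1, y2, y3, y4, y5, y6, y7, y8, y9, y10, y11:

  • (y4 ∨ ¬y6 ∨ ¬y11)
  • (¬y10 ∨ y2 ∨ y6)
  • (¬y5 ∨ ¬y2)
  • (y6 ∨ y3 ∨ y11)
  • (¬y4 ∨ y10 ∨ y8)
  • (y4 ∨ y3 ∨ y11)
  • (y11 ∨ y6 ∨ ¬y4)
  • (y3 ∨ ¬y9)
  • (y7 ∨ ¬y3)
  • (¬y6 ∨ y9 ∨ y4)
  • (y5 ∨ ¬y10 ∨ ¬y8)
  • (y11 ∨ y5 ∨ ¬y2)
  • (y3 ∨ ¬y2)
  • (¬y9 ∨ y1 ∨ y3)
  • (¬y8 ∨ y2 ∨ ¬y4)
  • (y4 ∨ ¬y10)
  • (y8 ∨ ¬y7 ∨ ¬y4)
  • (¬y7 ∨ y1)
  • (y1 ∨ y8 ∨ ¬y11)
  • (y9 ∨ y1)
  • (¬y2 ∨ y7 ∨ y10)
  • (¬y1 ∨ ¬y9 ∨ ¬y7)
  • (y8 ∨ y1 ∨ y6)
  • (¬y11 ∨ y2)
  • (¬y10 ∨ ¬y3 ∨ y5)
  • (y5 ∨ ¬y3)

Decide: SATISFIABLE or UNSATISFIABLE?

SATISFIABLE

Try y1 = True.
The remaining clauses are satisfied by y2 = False, y3 = True, y4 = False, y5 = True, y6 = False, y7 = True, y8 = True, y9 = False, y10 = False, y11 = False.
So y1 = True, y2 = False, y3 = True, y4 = False, y5 = True, y6 = False, y7 = True, y8 = True, y9 = False, y10 = False, y11 = False is a satisfying assignment.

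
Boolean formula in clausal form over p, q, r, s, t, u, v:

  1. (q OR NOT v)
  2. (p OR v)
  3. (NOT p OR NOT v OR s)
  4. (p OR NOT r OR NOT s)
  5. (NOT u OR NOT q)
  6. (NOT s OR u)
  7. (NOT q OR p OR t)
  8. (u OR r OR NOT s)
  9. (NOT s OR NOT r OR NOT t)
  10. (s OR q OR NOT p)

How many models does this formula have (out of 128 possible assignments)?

9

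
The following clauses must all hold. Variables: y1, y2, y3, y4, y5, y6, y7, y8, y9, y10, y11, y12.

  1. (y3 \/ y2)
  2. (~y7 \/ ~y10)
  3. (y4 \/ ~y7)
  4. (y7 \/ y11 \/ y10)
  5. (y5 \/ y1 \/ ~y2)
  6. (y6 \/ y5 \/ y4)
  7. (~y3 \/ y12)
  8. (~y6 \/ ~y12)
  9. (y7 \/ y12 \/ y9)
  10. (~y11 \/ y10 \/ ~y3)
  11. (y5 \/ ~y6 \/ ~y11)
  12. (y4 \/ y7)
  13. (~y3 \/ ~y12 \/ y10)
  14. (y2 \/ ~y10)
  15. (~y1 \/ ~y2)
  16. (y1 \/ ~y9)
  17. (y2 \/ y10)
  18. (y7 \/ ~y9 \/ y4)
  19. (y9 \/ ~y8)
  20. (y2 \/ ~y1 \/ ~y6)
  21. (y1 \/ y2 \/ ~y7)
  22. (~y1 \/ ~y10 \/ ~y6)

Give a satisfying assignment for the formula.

y1 = F, y2 = T, y3 = F, y4 = T, y5 = T, y6 = T, y7 = T, y8 = F, y9 = F, y10 = F, y11 = F, y12 = F

Pure literal: y4 appears only positively; assign y4 = True.
Pure literal: y5 appears only positively; assign y5 = True.
Try y1 = False.
  then y9 is forced to False.
  then y8 is forced to False.
The remaining clauses are satisfied by y2 = True, y3 = False, y6 = True, y7 = True, y10 = False, y11 = False, y12 = False.
Every clause has at least one true literal under this assignment.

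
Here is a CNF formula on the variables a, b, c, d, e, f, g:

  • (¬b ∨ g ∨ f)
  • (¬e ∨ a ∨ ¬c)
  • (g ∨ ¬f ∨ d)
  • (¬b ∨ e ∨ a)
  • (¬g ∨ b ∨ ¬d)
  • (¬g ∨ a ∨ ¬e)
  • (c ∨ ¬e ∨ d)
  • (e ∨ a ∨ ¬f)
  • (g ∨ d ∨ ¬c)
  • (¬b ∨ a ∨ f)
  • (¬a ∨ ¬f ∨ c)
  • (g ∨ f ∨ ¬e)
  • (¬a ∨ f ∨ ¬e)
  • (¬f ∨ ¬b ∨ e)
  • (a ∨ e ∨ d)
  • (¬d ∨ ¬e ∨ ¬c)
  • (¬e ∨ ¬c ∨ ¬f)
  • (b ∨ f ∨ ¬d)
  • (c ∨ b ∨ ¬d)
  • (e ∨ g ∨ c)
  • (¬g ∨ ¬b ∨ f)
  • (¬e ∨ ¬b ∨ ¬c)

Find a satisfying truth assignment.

a=False, b=True, c=False, d=True, e=True, f=True, g=False

Check each clause:
  1. (g ∨ f ∨ ¬b) — f is true.
  2. (¬c ∨ ¬e ∨ a) — ¬c is true.
  3. (g ∨ ¬f ∨ d) — d is true.
  4. (a ∨ ¬b ∨ e) — e is true.
  5. (b ∨ ¬g ∨ ¬d) — ¬g is true.
  6. (a ∨ ¬g ∨ ¬e) — ¬g is true.
  7. (¬e ∨ d ∨ c) — d is true.
  8. (¬f ∨ a ∨ e) — e is true.
  9. (d ∨ ¬c ∨ g) — d is true.
  10. (¬b ∨ a ∨ f) — f is true.
  11. (c ∨ ¬f ∨ ¬a) — ¬a is true.
  12. (¬e ∨ f ∨ g) — f is true.
  13. (¬a ∨ ¬e ∨ f) — ¬a is true.
  14. (¬f ∨ e ∨ ¬b) — e is true.
  15. (a ∨ e ∨ d) — d is true.
  16. (¬d ∨ ¬e ∨ ¬c) — ¬c is true.
  17. (¬e ∨ ¬c ∨ ¬f) — ¬c is true.
  18. (b ∨ ¬d ∨ f) — b is true.
  19. (b ∨ c ∨ ¬d) — b is true.
  20. (c ∨ e ∨ g) — e is true.
  21. (¬g ∨ f ∨ ¬b) — ¬g is true.
  22. (¬e ∨ ¬b ∨ ¬c) — ¬c is true.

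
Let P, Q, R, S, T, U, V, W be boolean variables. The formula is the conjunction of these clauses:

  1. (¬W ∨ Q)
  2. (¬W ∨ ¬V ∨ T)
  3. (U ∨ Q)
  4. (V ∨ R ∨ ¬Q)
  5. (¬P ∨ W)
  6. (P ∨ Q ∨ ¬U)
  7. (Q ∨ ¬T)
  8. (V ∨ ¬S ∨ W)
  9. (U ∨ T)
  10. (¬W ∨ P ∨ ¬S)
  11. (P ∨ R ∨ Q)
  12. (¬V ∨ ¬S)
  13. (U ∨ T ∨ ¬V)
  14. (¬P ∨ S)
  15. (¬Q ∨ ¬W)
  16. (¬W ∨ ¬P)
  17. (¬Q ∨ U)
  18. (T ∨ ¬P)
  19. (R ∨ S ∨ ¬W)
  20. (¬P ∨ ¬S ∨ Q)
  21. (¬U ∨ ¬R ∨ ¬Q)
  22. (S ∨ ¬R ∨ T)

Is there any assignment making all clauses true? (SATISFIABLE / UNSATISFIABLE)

Try P = False.
Set Q = True and propagate.
  then W is forced to False.
  then U is forced to True.
  then R is forced to False.
  then V is forced to True.
  then S is forced to False.
T is now unconstrained; take T = False.
Every clause has at least one true literal under this assignment.
So P = F, Q = T, R = F, S = F, T = F, U = T, V = T, W = F is a satisfying assignment.

SATISFIABLE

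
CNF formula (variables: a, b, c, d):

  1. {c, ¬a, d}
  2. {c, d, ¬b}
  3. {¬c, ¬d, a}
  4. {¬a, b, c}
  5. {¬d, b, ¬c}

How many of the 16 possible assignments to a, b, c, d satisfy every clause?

9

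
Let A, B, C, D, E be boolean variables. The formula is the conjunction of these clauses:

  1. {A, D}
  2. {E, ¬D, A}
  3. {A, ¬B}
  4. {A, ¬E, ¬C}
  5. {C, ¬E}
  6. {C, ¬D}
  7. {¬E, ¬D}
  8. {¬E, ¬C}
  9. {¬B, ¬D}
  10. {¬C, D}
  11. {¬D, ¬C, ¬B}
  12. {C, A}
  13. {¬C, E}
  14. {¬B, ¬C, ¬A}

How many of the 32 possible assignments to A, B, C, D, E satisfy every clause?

The models are:
  A=1 B=0 C=0 D=0 E=0
  A=1 B=1 C=0 D=0 E=0
That's 2 in total.

2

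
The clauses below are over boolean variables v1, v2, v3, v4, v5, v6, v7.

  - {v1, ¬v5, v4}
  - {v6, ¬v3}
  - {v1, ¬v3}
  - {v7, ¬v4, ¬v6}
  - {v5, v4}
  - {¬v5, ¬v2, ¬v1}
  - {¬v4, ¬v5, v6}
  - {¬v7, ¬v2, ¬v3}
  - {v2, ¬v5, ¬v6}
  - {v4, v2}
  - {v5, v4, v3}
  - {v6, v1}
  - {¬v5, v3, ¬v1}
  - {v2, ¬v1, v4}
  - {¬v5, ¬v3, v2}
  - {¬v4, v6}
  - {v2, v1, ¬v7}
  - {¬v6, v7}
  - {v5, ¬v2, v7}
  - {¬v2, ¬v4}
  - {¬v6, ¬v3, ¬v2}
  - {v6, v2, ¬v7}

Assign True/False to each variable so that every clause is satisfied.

v1=T, v2=F, v3=T, v4=T, v5=F, v6=T, v7=T

Check each clause:
  1. {¬v5, v4, v1} — v1 is true.
  2. {v6, ¬v3} — v6 is true.
  3. {¬v3, v1} — v1 is true.
  4. {¬v6, v7, ¬v4} — v7 is true.
  5. {v4, v5} — v4 is true.
  6. {¬v1, ¬v5, ¬v2} — ¬v5 is true.
  7. {¬v4, ¬v5, v6} — ¬v5 is true.
  8. {¬v7, ¬v2, ¬v3} — ¬v2 is true.
  9. {v2, ¬v5, ¬v6} — ¬v5 is true.
  10. {v2, v4} — v4 is true.
  11. {v3, v5, v4} — v3 is true.
  12. {v6, v1} — v1 is true.
  13. {v3, ¬v5, ¬v1} — v3 is true.
  14. {v4, ¬v1, v2} — v4 is true.
  15. {v2, ¬v3, ¬v5} — ¬v5 is true.
  16. {v6, ¬v4} — v6 is true.
  17. {v2, v1, ¬v7} — v1 is true.
  18. {¬v6, v7} — v7 is true.
  19. {¬v2, v5, v7} — ¬v2 is true.
  20. {¬v2, ¬v4} — ¬v2 is true.
  21. {¬v3, ¬v2, ¬v6} — ¬v2 is true.
  22. {¬v7, v2, v6} — v6 is true.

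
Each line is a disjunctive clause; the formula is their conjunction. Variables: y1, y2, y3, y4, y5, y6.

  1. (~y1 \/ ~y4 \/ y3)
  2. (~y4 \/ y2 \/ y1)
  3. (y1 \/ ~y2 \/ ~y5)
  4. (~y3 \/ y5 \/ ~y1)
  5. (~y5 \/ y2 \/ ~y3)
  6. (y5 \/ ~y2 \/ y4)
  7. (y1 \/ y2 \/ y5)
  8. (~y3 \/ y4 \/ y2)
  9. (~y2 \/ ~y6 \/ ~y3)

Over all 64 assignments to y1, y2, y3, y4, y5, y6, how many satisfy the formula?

Case analysis on y2 and y1:
  y2=T, y1=T: remaining (y3,y4,y5,y6) ∈ {(F,F,T,F); (F,F,T,T); (T,F,T,F); (T,T,T,F)} — 4.
  y2=T, y1=F: remaining (y3,y4,y5,y6) ∈ {(F,T,F,F); (F,T,F,T); (T,T,F,F)} — 3.
  y2=F, y1=T: remaining (y3,y4,y5,y6) ∈ {(F,F,F,F); (F,F,F,T); (F,F,T,F); (F,F,T,T)} — 4.
  y2=F, y1=F: remaining (y3,y4,y5,y6) ∈ {(F,F,T,F); (F,F,T,T)} — 2.
Total: 4 + 3 + 4 + 2 = 13.

13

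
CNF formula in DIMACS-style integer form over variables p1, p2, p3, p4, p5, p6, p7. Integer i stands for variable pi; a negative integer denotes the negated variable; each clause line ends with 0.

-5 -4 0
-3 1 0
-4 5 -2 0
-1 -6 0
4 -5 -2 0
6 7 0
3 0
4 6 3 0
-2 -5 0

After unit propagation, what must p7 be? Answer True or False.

True

Unit clause (p3) sets p3 = True.
In (~p3 | p1), ~p3 is now false; p1 must hold, so p1 = True.
From (~p6 | ~p1) and p1 = True: p6 = False.
In (p6 | p7), p6 is now false; p7 must hold, so p7 = True.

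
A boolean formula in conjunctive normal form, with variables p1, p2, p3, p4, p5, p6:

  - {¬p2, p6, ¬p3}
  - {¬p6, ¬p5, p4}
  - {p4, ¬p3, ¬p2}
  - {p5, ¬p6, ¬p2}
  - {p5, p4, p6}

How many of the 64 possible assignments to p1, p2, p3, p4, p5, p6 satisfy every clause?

Case analysis on p6 and p2:
  p6=1, p2=1: remaining (p1,p3,p4,p5) ∈ {(0,0,1,1); (0,1,1,1); (1,0,1,1); (1,1,1,1)} — 4.
  p6=1, p2=0: p1, p3 free; 3 ways for (p4,p5) × 2^2 = 12.
  p6=0, p2=1: p1 free; 3 ways for (p3,p4,p5) × 2^1 = 6.
  p6=0, p2=0: p1, p3 free; 3 ways for (p4,p5) × 2^2 = 12.
Total: 4 + 12 + 6 + 12 = 34.

34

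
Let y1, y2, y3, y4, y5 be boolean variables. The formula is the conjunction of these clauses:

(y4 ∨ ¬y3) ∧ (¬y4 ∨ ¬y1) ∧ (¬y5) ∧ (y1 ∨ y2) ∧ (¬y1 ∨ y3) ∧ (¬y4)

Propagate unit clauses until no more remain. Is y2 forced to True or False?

True

Unit clause (¬y5) sets y5 = False.
Unit clause (¬y4) sets y4 = False.
From (¬y3 ∨ y4) and y4 = False: y3 = False.
(y3 ∨ ¬y1): since y3 = False, the clause reduces to (¬y1). y1 = False.
From (y1 ∨ y2) and y1 = False: y2 = True.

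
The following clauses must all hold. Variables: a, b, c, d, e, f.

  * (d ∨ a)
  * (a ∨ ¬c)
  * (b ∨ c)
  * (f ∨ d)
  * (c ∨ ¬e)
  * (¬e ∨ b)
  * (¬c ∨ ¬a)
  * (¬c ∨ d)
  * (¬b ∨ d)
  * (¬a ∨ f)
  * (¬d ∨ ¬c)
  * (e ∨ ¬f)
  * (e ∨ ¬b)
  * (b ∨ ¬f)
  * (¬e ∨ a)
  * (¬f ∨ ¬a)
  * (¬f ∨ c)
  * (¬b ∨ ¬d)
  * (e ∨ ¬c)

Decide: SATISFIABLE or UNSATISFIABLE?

UNSATISFIABLE

c = True:
  propagation gives a=True; an empty clause results — contradiction.
c = False:
  propagation gives b=True, e=False; an empty clause results — contradiction.
Every branch closes, so no satisfying assignment exists.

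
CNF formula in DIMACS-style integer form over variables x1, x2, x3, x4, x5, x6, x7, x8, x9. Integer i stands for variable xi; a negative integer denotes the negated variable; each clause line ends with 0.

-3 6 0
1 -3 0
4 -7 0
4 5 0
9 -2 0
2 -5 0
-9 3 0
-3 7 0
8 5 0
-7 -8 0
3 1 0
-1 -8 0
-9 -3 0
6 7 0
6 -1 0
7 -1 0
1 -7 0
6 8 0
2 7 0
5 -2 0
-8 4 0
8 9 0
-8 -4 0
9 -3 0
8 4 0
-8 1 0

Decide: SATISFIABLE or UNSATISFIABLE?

x8 = True:
  propagation gives x7=False, x3=False, x9=False, x2=False; an empty clause results — contradiction.
x8 = False:
  propagation gives x5=True, x2=True, x9=True, x3=True; an empty clause results — contradiction.
Every branch closes, so no satisfying assignment exists.

UNSATISFIABLE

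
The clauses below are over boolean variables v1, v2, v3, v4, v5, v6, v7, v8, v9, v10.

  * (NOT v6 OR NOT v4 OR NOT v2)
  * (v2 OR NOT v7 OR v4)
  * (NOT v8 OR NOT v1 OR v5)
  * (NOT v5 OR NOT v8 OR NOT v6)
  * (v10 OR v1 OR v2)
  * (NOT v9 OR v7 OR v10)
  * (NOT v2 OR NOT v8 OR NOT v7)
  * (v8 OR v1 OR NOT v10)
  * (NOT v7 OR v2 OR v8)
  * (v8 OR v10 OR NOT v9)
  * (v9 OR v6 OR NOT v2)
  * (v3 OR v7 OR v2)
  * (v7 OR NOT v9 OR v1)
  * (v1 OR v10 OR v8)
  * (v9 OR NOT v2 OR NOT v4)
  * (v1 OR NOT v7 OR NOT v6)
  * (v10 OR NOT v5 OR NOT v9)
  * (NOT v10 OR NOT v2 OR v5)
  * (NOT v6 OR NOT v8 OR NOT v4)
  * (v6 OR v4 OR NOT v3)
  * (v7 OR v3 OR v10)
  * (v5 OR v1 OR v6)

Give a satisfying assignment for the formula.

v1=1  v2=1  v3=1  v4=0  v5=0  v6=1  v7=0  v8=0  v9=0  v10=0

Try v1 = True.
Try v2 = True.
Set v3 = True and propagate.
For the remaining variables, v4 = False, v5 = False, v6 = True, v7 = False, v8 = False, v9 = False, v10 = False works.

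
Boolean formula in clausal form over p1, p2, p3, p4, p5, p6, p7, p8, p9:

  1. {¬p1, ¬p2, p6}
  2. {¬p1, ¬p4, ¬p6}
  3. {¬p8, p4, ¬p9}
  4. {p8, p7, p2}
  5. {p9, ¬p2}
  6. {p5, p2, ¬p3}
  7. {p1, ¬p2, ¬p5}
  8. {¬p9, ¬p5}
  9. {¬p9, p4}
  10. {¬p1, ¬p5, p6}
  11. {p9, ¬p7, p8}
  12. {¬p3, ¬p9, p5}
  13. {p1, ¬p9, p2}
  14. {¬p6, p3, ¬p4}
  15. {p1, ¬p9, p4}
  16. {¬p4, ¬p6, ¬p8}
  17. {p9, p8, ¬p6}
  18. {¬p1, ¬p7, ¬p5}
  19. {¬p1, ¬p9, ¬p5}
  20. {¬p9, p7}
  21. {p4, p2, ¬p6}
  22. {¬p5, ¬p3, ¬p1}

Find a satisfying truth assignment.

Branch on p1: take p1 = True.
For the remaining variables, p2 = False, p3 = False, p4 = False, p5 = False, p6 = False, p7 = True, p8 = True, p9 = False works.

p1 = 1, p2 = 0, p3 = 0, p4 = 0, p5 = 0, p6 = 0, p7 = 1, p8 = 1, p9 = 0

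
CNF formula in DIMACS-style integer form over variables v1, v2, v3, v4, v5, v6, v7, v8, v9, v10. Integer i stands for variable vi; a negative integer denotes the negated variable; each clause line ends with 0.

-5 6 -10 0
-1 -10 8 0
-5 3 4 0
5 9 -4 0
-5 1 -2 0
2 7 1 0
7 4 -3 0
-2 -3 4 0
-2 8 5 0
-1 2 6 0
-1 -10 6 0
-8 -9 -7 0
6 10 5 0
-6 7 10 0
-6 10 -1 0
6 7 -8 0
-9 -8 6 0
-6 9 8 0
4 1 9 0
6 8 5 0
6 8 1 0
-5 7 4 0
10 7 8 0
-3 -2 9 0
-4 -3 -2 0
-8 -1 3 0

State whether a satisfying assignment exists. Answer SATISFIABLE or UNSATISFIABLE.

SATISFIABLE

Set v1 = True and propagate.
For the remaining variables, v2 = False, v3 = True, v4 = False, v5 = False, v6 = True, v7 = True, v8 = True, v9 = False, v10 = True works.
So v1=True, v2=False, v3=True, v4=False, v5=False, v6=True, v7=True, v8=True, v9=False, v10=True is a satisfying assignment.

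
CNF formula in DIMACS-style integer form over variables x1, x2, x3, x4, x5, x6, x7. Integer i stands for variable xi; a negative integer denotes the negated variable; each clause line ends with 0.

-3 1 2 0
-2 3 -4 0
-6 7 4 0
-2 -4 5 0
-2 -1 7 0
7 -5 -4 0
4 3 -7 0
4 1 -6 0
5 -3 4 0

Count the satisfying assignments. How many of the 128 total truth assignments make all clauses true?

35

Split on x4, then x2.
  x4=1, x2=1: remaining (x1,x3,x5,x6,x7) ∈ {(0,1,1,0,1); (0,1,1,1,1); (1,1,1,0,1); (1,1,1,1,1)} — 4.
  x4=1, x2=0: x6 free; 9 ways for (x1,x3,x5,x7) × 2^1 = 18.
  x4=0, x2=1: 6 of the 32 assignments to (x1,x3,x5,x6,x7) work.
  x4=0, x2=0: 7 of the 32 assignments to (x1,x3,x5,x6,x7) work.
Total: 4 + 18 + 6 + 7 = 35.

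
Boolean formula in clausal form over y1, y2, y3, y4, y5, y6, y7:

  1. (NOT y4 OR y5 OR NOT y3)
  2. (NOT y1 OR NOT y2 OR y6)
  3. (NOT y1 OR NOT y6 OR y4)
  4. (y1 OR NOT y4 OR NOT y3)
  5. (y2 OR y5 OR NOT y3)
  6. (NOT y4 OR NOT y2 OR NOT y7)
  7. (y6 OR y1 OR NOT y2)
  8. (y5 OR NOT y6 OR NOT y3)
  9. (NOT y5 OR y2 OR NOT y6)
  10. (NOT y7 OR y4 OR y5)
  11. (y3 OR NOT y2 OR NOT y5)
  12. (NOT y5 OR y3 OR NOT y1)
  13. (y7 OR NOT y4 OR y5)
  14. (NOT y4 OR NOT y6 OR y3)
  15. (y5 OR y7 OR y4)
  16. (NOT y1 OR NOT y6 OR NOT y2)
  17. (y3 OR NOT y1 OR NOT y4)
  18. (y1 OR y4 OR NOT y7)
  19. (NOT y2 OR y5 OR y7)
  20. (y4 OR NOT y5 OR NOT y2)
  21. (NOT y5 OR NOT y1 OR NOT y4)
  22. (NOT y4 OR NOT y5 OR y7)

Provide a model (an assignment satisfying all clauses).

Try y1 = False.
For the remaining variables, y2 = False, y3 = False, y4 = True, y5 = False, y6 = False, y7 = True works.
Check each clause:
  1. (NOT y3 OR NOT y4 OR y5) — NOT y3 is true.
  2. (y6 OR NOT y1 OR NOT y2) — NOT y2 is true.
  3. (NOT y6 OR y4 OR NOT y1) — NOT y6 is true.
  4. (NOT y4 OR y1 OR NOT y3) — NOT y3 is true.
  5. (NOT y3 OR y2 OR y5) — NOT y3 is true.
  6. (NOT y2 OR NOT y4 OR NOT y7) — NOT y2 is true.
  7. (y6 OR NOT y2 OR y1) — NOT y2 is true.
  8. (NOT y6 OR y5 OR NOT y3) — NOT y3 is true.
  9. (NOT y6 OR NOT y5 OR y2) — NOT y6 is true.
  10. (NOT y7 OR y5 OR y4) — y4 is true.
  11. (y3 OR NOT y5 OR NOT y2) — NOT y2 is true.
  12. (NOT y1 OR NOT y5 OR y3) — NOT y1 is true.
  13. (y7 OR y5 OR NOT y4) — y7 is true.
  14. (y3 OR NOT y6 OR NOT y4) — NOT y6 is true.
  15. (y5 OR y4 OR y7) — y4 is true.
  16. (NOT y1 OR NOT y6 OR NOT y2) — NOT y6 is true.
  17. (y3 OR NOT y1 OR NOT y4) — NOT y1 is true.
  18. (y1 OR NOT y7 OR y4) — y4 is true.
  19. (y7 OR y5 OR NOT y2) — NOT y2 is true.
  20. (y4 OR NOT y5 OR NOT y2) — NOT y5 is true.
  21. (NOT y5 OR NOT y4 OR NOT y1) — NOT y5 is true.
  22. (y7 OR NOT y5 OR NOT y4) — NOT y5 is true.

y1=F, y2=F, y3=F, y4=T, y5=F, y6=F, y7=T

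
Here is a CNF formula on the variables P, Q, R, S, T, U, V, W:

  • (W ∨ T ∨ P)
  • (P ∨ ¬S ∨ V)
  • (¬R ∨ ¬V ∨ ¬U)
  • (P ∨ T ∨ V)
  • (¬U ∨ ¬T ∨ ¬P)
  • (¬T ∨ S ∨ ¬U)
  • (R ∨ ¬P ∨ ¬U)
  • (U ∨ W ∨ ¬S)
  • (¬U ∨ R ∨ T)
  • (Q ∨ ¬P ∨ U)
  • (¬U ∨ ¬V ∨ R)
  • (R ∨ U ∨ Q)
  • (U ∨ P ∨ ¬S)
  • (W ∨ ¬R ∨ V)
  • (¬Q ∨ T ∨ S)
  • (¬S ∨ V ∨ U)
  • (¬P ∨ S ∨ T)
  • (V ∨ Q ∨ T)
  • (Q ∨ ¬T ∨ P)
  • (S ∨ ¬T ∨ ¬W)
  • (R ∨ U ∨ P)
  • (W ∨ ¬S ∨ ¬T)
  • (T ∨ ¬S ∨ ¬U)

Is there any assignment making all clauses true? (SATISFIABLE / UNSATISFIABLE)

SATISFIABLE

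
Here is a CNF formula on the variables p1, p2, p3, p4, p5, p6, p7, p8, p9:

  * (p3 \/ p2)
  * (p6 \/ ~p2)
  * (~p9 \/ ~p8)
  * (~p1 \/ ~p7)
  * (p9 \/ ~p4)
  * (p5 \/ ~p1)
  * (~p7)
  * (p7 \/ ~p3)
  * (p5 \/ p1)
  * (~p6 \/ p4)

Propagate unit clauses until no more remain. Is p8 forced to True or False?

False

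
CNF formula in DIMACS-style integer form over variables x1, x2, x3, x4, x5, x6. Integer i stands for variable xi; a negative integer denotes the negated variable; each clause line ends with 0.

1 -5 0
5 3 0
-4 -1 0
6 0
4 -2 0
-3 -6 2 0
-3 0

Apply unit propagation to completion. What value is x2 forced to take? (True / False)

False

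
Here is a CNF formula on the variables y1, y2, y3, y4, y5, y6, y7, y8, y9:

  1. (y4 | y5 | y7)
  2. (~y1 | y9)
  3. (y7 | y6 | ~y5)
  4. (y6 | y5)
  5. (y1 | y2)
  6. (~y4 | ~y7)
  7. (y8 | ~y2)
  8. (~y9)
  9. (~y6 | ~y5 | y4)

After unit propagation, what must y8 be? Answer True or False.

(~y9) stands alone — y9 = False.
(y9 | ~y1) with y9 = False leaves only ~y1, so y1 = False.
(y1 | y2) with y1 = False leaves only y2, so y2 = True.
(y8 | ~y2): since y2 = True, the clause reduces to (y8). y8 = True.

True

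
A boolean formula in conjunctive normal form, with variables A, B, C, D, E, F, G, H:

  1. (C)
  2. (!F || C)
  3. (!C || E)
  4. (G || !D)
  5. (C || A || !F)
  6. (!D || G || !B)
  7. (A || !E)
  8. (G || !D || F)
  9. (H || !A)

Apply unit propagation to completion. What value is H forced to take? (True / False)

(C) stands alone — C = True.
(!C || E) with C = True leaves only E, so E = True.
(!E || A) with E = True leaves only A, so A = True.
(!A || H): since A = True, the clause reduces to (H). H = True.

True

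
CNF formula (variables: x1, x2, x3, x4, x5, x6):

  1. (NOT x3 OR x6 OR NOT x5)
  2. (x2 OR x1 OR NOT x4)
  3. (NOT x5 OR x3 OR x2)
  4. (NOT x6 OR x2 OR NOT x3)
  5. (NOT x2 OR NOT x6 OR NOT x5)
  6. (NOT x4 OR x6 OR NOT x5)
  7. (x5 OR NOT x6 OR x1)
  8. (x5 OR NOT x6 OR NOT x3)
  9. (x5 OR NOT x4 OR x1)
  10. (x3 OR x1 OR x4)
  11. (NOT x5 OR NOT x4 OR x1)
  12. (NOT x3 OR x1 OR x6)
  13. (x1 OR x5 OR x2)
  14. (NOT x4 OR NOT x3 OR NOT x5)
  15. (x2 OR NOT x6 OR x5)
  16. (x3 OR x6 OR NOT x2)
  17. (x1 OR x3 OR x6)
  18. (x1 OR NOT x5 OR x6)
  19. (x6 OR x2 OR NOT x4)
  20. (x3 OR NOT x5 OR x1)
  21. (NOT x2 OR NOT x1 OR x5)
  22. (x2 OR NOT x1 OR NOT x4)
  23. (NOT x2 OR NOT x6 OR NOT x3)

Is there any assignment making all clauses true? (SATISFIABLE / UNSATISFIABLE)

Set x1 = True and propagate.
Set x2 = False and propagate.
  then x4 is forced to False.
Branch on x3: take x3 = False.
  then x5 is forced to False.
  then x6 is forced to False.
Every clause has at least one true literal under this assignment.
So x1=True, x2=False, x3=False, x4=False, x5=False, x6=False is a satisfying assignment.

SATISFIABLE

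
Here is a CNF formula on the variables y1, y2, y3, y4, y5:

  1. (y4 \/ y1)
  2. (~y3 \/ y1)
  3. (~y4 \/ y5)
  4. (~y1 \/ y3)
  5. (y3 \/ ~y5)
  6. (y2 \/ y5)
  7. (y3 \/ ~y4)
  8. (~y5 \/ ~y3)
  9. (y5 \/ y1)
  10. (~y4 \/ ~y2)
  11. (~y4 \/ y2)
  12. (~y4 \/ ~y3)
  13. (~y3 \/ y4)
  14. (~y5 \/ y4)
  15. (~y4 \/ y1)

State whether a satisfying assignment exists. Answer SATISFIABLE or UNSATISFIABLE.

UNSATISFIABLE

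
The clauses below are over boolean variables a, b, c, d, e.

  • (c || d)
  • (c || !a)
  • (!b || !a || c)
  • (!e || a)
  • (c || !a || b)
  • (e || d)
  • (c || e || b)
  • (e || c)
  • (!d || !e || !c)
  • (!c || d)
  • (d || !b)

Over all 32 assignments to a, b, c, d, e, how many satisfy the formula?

The models are:
  a=0 b=0 c=1 d=1 e=0
  a=0 b=1 c=1 d=1 e=0
  a=1 b=0 c=1 d=1 e=0
  a=1 b=1 c=1 d=1 e=0
That's 4 in total.

4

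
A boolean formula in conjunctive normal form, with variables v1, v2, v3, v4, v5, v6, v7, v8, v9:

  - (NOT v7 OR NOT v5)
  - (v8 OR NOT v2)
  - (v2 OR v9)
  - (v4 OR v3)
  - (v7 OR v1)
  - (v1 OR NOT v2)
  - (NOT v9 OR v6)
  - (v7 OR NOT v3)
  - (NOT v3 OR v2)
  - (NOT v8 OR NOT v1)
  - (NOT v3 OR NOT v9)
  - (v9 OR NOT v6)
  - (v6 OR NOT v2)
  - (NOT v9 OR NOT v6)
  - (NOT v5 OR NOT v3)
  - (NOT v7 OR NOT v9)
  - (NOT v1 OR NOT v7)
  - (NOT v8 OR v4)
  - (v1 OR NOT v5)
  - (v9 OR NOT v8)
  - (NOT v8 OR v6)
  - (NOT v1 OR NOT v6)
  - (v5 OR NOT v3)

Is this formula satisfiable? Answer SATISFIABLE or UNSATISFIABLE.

v9 = True:
  propagation gives v6=True; an empty clause results — contradiction.
v9 = False:
  propagation gives v2=True, v8=True; an empty clause results — contradiction.
Every branch closes, so no satisfying assignment exists.

UNSATISFIABLE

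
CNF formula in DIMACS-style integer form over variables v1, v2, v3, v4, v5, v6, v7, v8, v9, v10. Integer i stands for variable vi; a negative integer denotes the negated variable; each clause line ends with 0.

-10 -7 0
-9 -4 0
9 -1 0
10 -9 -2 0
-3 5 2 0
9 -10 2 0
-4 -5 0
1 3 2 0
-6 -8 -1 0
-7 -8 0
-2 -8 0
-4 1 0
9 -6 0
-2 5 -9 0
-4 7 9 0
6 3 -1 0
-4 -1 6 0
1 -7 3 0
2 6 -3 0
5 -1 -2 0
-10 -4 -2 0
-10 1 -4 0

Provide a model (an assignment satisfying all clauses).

v1=T, v2=T, v3=T, v4=F, v5=T, v6=T, v7=F, v8=F, v9=T, v10=T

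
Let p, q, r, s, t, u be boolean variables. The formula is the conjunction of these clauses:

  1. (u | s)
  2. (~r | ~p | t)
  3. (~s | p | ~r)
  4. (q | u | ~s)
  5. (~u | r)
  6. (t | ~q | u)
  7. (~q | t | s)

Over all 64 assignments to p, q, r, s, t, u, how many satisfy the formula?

10

Case analysis on s and u:
  s=T, u=T: remaining (p,q,r,t) ∈ {(T,F,T,T); (T,T,T,T)} — 2.
  s=T, u=F: remaining (p,q,r,t) ∈ {(F,T,F,T); (T,T,F,T); (T,T,T,T)} — 3.
  s=F, u=T: 5 of the 16 assignments to (p,q,r,t) work.
  s=F, u=F: a clause becomes empty — 0.
Total: 2 + 3 + 5 + 0 = 10.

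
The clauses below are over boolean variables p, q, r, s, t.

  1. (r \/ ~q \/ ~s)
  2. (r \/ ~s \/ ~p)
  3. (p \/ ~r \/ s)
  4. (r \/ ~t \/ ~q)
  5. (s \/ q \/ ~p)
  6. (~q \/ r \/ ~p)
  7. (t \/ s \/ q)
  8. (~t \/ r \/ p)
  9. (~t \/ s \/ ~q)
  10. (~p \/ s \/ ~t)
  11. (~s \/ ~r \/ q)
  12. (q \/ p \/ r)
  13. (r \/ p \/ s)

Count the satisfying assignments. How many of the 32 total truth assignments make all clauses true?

The models are:
  p=0 q=1 r=1 s=1 t=0
  p=0 q=1 r=1 s=1 t=1
  p=1 q=1 r=1 s=0 t=0
  p=1 q=1 r=1 s=1 t=0
  p=1 q=1 r=1 s=1 t=1
That's 5 in total.

5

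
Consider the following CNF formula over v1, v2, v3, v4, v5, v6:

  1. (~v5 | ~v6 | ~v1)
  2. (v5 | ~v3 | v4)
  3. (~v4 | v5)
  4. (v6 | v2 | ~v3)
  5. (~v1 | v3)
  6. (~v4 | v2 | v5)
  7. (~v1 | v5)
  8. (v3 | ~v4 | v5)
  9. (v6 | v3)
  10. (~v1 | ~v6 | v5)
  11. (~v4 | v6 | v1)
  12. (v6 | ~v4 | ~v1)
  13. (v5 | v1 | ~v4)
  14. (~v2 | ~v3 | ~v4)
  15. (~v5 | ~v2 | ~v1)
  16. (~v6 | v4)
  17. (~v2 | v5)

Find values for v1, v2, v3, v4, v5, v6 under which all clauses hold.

v1=0, v2=1, v3=1, v4=0, v5=1, v6=0

Set v1 = False and propagate.
For the remaining variables, v2 = True, v3 = True, v4 = False, v5 = True, v6 = False works.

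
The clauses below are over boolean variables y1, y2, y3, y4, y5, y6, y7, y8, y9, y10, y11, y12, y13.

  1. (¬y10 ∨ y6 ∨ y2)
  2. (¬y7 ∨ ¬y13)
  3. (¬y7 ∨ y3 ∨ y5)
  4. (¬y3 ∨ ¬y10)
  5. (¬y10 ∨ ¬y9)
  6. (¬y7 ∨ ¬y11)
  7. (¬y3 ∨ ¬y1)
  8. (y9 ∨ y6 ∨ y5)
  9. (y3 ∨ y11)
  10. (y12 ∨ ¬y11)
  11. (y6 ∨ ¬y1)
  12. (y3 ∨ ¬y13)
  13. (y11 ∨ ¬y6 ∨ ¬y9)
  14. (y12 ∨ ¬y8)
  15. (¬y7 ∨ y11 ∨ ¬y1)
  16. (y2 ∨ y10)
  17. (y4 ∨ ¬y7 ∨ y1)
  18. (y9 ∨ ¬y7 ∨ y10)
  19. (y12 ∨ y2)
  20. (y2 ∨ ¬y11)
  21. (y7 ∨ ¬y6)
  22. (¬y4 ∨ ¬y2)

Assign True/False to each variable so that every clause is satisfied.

y1=0, y2=1, y3=1, y4=0, y5=0, y6=0, y7=0, y8=0, y9=1, y10=0, y11=0, y12=1, y13=0

y8 occurs only negated in the remaining clauses — set y8 = False.
Pure literal: y12 appears only positively; assign y12 = True.
Set y1 = False and propagate.
Branch on y2: take y2 = True.
  then y4 is forced to False.
  then y7 is forced to False.
  then y6 is forced to False.
For the remaining variables, y3 = True, y5 = False, y9 = True, y10 = False, y11 = False, y13 = False works.
Every clause has at least one true literal under this assignment.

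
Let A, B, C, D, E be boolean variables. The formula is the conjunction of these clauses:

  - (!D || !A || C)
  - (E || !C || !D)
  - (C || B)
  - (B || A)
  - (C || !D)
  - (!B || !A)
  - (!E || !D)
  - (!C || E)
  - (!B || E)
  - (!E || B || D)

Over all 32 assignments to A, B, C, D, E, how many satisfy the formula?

The models are:
  A=F B=T C=F D=F E=T
  A=F B=T C=T D=F E=T
Count: 2.

2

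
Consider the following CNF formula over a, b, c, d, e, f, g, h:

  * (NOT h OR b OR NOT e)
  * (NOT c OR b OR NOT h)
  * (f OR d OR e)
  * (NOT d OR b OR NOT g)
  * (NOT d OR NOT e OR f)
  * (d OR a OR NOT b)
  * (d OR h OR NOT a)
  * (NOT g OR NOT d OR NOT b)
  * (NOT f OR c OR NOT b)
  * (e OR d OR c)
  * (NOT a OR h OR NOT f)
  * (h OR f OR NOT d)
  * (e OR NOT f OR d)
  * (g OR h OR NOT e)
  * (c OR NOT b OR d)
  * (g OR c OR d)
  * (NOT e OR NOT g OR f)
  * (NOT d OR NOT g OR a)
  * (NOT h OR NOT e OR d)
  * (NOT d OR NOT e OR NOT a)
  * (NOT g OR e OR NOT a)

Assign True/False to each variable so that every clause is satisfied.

Branch on a: take a = False.
For the remaining variables, b = True, c = True, d = True, e = False, f = True, g = False, h = True works.
Every clause has at least one true literal under this assignment.

a = F, b = T, c = T, d = T, e = F, f = T, g = F, h = T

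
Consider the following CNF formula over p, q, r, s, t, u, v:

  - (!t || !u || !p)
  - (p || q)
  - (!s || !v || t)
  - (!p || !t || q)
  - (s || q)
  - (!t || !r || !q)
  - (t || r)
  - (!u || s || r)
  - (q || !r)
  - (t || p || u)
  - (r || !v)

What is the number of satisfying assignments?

Case analysis on t and q:
  t=T, q=T: 5 of the 32 assignments to (p,r,s,u,v) work.
  t=T, q=F: a clause becomes empty — 0.
  t=F, q=T: 9 of the 32 assignments to (p,r,s,u,v) work.
  t=F, q=F: a clause becomes empty — 0.
Total: 5 + 0 + 9 + 0 = 14.

14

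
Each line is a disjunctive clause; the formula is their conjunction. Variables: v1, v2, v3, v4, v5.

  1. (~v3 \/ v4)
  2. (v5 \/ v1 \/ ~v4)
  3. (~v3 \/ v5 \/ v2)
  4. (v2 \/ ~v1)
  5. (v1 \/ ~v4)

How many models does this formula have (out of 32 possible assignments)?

Split on v1, then v4.
  v1=T, v4=T: remaining (v2,v3,v5) ∈ {(T,F,F); (T,F,T); (T,T,F); (T,T,T)} — 4.
  v1=T, v4=F: remaining (v2,v3,v5) ∈ {(T,F,F); (T,F,T)} — 2.
  v1=F, v4=T: a clause becomes empty — 0.
  v1=F, v4=F: remaining (v2,v3,v5) ∈ {(F,F,F); (F,F,T); (T,F,F); (T,F,T)} — 4.
Total: 4 + 2 + 0 + 4 = 10.

10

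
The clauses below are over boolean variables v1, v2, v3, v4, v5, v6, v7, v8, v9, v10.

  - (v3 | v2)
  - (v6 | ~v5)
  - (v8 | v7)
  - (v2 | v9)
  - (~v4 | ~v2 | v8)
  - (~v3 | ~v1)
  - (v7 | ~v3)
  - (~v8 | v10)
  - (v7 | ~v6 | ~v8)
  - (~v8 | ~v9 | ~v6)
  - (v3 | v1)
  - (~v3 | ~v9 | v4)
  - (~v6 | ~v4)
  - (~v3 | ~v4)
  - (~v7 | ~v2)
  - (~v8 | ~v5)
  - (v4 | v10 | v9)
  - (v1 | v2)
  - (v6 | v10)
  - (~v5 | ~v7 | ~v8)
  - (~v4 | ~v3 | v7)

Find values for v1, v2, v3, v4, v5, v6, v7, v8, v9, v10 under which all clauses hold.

v5 occurs only negated in the remaining clauses — set v5 = False.
v10 occurs only positively in the remaining clauses — set v10 = True.
Set v1 = True and propagate.
  then v3 is forced to False.
  then v2 is forced to True.
  then v7 is forced to False.
  then v8 is forced to True.
  then v6 is forced to False.
v4, v9 are now unconstrained; take v4 = True, v9 = False.

v1=True, v2=True, v3=False, v4=True, v5=False, v6=False, v7=False, v8=True, v9=False, v10=True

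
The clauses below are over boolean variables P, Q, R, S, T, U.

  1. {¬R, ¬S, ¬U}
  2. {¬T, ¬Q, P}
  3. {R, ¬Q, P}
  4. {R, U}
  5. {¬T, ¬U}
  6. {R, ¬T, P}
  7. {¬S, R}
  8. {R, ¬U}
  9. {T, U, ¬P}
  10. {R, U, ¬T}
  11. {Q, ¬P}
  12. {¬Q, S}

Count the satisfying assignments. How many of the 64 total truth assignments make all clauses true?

7

The models are:
  P=0 Q=0 R=1 S=0 T=0 U=0
  P=0 Q=0 R=1 S=0 T=0 U=1
  P=0 Q=0 R=1 S=0 T=1 U=0
  P=0 Q=0 R=1 S=1 T=0 U=0
  P=0 Q=0 R=1 S=1 T=1 U=0
  P=0 Q=1 R=1 S=1 T=0 U=0
  P=1 Q=1 R=1 S=1 T=1 U=0
That's 7 in total.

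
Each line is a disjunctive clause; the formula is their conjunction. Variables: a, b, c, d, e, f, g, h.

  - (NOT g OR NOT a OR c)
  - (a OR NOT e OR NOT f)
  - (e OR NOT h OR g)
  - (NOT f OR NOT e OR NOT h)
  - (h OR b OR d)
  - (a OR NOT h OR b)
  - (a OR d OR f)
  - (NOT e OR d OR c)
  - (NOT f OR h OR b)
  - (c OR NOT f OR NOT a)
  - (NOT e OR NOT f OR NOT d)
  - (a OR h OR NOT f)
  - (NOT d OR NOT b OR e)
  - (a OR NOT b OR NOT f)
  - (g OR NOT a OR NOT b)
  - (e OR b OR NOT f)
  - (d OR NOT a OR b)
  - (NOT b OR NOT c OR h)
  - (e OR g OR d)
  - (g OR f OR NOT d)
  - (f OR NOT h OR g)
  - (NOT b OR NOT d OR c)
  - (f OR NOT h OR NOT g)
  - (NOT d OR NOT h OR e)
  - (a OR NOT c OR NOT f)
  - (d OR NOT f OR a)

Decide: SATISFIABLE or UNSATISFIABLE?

Branch on a: take a = False.
Set b = False and propagate.
  then h is forced to False.
  then d is forced to True.
  then f is forced to False.
  then g is forced to True.
c, e are now unconstrained; take c = True, e = True.
So a = False, b = False, c = True, d = True, e = True, f = False, g = True, h = False is a satisfying assignment.

SATISFIABLE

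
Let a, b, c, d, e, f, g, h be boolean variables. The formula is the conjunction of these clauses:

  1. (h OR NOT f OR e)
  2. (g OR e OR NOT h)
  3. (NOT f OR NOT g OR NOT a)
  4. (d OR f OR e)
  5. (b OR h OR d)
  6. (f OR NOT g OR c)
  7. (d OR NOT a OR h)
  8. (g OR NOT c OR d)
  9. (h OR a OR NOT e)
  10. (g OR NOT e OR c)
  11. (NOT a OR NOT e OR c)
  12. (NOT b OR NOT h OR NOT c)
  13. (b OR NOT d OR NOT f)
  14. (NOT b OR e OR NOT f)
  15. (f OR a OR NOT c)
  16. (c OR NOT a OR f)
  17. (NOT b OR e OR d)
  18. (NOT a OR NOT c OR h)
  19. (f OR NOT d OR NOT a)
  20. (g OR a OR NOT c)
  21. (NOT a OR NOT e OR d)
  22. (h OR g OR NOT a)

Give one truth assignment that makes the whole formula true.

Branch on a: take a = False.
For the remaining variables, b = True, c = False, d = True, e = False, f = False, g = False, h = False works.

a=F, b=T, c=F, d=T, e=F, f=F, g=F, h=F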